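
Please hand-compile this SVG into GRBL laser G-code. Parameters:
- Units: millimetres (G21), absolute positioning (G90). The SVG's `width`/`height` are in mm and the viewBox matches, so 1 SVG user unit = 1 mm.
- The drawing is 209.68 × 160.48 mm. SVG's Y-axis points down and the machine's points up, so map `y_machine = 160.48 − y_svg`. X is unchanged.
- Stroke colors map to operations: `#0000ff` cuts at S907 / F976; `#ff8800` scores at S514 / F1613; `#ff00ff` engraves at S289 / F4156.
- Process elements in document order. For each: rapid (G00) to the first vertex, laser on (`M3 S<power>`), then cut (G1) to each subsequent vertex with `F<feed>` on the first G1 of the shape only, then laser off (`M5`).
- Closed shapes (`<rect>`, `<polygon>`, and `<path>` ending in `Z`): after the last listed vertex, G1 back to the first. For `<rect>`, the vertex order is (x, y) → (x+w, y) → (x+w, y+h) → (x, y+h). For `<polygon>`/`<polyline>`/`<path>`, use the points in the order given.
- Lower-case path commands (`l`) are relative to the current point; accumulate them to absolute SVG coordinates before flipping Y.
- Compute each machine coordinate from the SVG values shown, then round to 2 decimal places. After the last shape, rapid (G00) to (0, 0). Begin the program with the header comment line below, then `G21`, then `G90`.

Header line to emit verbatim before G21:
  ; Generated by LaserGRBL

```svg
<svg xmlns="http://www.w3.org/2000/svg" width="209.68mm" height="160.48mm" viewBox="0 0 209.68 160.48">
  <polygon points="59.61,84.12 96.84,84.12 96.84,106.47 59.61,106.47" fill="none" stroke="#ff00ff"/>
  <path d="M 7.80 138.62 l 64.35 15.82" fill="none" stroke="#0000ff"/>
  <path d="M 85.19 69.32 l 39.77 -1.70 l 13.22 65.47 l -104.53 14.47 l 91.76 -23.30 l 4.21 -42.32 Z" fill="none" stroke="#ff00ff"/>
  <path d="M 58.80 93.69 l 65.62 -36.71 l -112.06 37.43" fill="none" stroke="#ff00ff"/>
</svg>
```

viewBox `0 0 209.68 160.48` with mm width/height → 1 unit = 1 mm. Flip: y_m = 160.48 − y_svg.

**Shape 1** — `<polygon>` rectangle, stroke `#ff00ff` → engrave (S289, F4156). Machine vertices: (59.61,76.36) → (96.84,76.36) → (96.84,54.01) → (59.61,54.01) → (59.61,76.36). Closed: final G1 returns to the first vertex.

**Shape 2** — `<path>` line segment, stroke `#0000ff` → cut (S907, F976). Machine vertices: (7.80,21.86) → (72.15,6.04). Open path.

**Shape 3** — `<path>` closed polygon, stroke `#ff00ff` → engrave (S289, F4156). Machine vertices: (85.19,91.16) → (124.96,92.86) → (138.18,27.39) → (33.65,12.92) → (125.41,36.22) → (129.62,78.54) → (85.19,91.16). Closed: final G1 returns to the first vertex.

**Shape 4** — `<path>` open polyline, stroke `#ff00ff` → engrave (S289, F4156). Machine vertices: (58.80,66.79) → (124.42,103.50) → (12.36,66.07). Open path.

; Generated by LaserGRBL
G21
G90
G00 X59.61 Y76.36
M3 S289
G1 X96.84 Y76.36 F4156
G1 X96.84 Y54.01
G1 X59.61 Y54.01
G1 X59.61 Y76.36
M5
G00 X7.80 Y21.86
M3 S907
G1 X72.15 Y6.04 F976
M5
G00 X85.19 Y91.16
M3 S289
G1 X124.96 Y92.86 F4156
G1 X138.18 Y27.39
G1 X33.65 Y12.92
G1 X125.41 Y36.22
G1 X129.62 Y78.54
G1 X85.19 Y91.16
M5
G00 X58.80 Y66.79
M3 S289
G1 X124.42 Y103.50 F4156
G1 X12.36 Y66.07
M5
G00 X0.00 Y0.00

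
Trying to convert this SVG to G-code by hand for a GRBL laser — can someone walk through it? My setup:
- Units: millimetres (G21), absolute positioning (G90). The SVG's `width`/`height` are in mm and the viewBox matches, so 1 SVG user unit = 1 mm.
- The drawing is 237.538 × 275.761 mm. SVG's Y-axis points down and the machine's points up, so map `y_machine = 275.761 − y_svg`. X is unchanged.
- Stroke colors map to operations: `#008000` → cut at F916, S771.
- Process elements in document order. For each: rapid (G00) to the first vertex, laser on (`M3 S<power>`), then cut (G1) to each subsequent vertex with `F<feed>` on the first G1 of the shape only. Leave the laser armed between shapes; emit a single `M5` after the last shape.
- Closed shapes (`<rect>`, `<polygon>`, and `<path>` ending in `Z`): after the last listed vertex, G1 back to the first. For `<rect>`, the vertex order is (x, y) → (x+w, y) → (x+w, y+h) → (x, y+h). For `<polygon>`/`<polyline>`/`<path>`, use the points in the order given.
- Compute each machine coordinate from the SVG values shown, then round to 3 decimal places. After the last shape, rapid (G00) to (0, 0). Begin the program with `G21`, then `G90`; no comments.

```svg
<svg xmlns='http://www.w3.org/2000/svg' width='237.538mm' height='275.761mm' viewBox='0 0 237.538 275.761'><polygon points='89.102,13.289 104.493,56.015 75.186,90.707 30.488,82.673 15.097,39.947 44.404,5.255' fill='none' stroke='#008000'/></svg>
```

Since the viewBox matches the mm dimensions, user units are millimetres directly. The only transform is the Y-flip y_m = 275.761 − y_svg.

Shape 1 is a regular polygon drawn with `<polygon>`. Its stroke #008000 means cut at S771, F916. After flipping Y the toolpath is (89.102,262.472) → (104.493,219.746) → (75.186,185.054) → (30.488,193.088) → (15.097,235.814) → (44.404,270.506) → (89.102,262.472), returning to the start.

G21
G90
G00 X89.102 Y262.472
M3 S771
G1 X104.493 Y219.746 F916
G1 X75.186 Y185.054
G1 X30.488 Y193.088
G1 X15.097 Y235.814
G1 X44.404 Y270.506
G1 X89.102 Y262.472
M5
G00 X0.000 Y0.000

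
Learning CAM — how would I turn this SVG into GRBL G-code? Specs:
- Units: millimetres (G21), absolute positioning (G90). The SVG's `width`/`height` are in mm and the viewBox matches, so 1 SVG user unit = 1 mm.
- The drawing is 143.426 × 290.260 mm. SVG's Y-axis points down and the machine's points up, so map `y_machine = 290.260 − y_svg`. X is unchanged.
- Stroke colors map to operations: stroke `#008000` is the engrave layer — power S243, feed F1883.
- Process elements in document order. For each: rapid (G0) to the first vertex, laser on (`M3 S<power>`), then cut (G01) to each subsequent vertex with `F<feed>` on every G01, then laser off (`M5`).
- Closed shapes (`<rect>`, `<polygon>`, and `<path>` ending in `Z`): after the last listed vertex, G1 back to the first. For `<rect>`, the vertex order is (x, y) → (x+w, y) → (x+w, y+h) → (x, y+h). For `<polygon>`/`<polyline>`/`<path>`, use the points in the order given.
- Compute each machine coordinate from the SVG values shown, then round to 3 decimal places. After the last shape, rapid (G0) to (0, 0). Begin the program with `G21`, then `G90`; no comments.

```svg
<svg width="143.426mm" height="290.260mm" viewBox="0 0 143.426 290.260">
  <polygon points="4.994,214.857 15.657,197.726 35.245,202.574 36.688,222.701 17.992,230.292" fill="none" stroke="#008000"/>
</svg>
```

G21
G90
G0 X4.994 Y75.403
M3 S243
G01 X15.657 Y92.534 F1883
G01 X35.245 Y87.686 F1883
G01 X36.688 Y67.559 F1883
G01 X17.992 Y59.968 F1883
G01 X4.994 Y75.403 F1883
M5
G0 X0.000 Y0.000

1 u = 1 mm; y_m = 290.260 − y.

[1] `<polygon>` regular polygon, #008000→engrave S243 F1883: (4.994,75.403) → (15.657,92.534) → (35.245,87.686) → (36.688,67.559) → (17.992,59.968) → (4.994,75.403) (closed)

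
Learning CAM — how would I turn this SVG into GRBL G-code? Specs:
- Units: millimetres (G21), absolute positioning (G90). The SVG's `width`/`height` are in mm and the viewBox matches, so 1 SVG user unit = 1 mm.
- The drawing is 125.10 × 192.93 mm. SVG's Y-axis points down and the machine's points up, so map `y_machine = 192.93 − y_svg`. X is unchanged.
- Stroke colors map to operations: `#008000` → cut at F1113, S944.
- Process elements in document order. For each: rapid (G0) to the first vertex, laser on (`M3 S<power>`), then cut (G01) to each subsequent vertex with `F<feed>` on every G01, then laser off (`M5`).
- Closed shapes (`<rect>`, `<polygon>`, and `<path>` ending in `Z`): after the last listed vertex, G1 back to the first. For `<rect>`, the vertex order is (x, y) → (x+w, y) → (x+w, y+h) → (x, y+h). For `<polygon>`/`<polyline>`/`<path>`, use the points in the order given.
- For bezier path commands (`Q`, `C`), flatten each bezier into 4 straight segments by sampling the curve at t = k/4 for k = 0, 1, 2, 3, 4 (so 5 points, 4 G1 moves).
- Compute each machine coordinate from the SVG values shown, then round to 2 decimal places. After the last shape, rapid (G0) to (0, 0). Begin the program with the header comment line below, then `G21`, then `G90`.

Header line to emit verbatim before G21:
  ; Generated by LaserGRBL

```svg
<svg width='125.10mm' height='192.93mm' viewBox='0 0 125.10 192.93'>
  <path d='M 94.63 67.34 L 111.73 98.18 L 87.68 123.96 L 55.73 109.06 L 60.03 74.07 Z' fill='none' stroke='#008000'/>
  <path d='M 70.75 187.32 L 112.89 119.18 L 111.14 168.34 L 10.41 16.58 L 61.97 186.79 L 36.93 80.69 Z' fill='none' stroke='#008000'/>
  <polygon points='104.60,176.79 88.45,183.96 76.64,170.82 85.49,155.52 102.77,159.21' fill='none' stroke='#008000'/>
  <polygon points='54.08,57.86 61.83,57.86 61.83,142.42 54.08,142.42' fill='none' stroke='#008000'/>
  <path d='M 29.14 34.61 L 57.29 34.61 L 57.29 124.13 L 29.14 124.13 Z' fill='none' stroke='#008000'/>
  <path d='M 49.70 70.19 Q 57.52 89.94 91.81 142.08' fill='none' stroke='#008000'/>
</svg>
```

1 u = 1 mm; y_m = 192.93 − y.

[1] `<path>` regular polygon, #008000→cut S944 F1113: (94.63,125.59) → (111.73,94.75) → (87.68,68.97) → (55.73,83.87) → (60.03,118.86) → (94.63,125.59) (closed)

[2] `<path>` closed polygon, #008000→cut S944 F1113: (70.75,5.61) → (112.89,73.75) → (111.14,24.59) → (10.41,176.35) → (61.97,6.14) → (36.93,112.24) → (70.75,5.61) (closed)

[3] `<polygon>` regular polygon, #008000→cut S944 F1113: (104.60,16.14) → (88.45,8.97) → (76.64,22.11) → (85.49,37.41) → (102.77,33.72) → (104.60,16.14) (closed)

[4] `<polygon>` rectangle, #008000→cut S944 F1113: (54.08,135.07) → (61.83,135.07) → (61.83,50.51) → (54.08,50.51) → (54.08,135.07) (closed)

[5] `<path>` rectangle, #008000→cut S944 F1113: (29.14,158.32) → (57.29,158.32) → (57.29,68.80) → (29.14,68.80) → (29.14,158.32) (closed)

[6] `<path>` quadratic bezier, #008000→cut S944 F1113: (49.70,122.74) → (55.26,110.84) → (64.14,94.89) → (76.32,74.90) → (91.81,50.85)

; Generated by LaserGRBL
G21
G90
G0 X94.63 Y125.59
M3 S944
G01 X111.73 Y94.75 F1113
G01 X87.68 Y68.97 F1113
G01 X55.73 Y83.87 F1113
G01 X60.03 Y118.86 F1113
G01 X94.63 Y125.59 F1113
M5
G0 X70.75 Y5.61
M3 S944
G01 X112.89 Y73.75 F1113
G01 X111.14 Y24.59 F1113
G01 X10.41 Y176.35 F1113
G01 X61.97 Y6.14 F1113
G01 X36.93 Y112.24 F1113
G01 X70.75 Y5.61 F1113
M5
G0 X104.60 Y16.14
M3 S944
G01 X88.45 Y8.97 F1113
G01 X76.64 Y22.11 F1113
G01 X85.49 Y37.41 F1113
G01 X102.77 Y33.72 F1113
G01 X104.60 Y16.14 F1113
M5
G0 X54.08 Y135.07
M3 S944
G01 X61.83 Y135.07 F1113
G01 X61.83 Y50.51 F1113
G01 X54.08 Y50.51 F1113
G01 X54.08 Y135.07 F1113
M5
G0 X29.14 Y158.32
M3 S944
G01 X57.29 Y158.32 F1113
G01 X57.29 Y68.80 F1113
G01 X29.14 Y68.80 F1113
G01 X29.14 Y158.32 F1113
M5
G0 X49.70 Y122.74
M3 S944
G01 X55.26 Y110.84 F1113
G01 X64.14 Y94.89 F1113
G01 X76.32 Y74.90 F1113
G01 X91.81 Y50.85 F1113
M5
G0 X0.00 Y0.00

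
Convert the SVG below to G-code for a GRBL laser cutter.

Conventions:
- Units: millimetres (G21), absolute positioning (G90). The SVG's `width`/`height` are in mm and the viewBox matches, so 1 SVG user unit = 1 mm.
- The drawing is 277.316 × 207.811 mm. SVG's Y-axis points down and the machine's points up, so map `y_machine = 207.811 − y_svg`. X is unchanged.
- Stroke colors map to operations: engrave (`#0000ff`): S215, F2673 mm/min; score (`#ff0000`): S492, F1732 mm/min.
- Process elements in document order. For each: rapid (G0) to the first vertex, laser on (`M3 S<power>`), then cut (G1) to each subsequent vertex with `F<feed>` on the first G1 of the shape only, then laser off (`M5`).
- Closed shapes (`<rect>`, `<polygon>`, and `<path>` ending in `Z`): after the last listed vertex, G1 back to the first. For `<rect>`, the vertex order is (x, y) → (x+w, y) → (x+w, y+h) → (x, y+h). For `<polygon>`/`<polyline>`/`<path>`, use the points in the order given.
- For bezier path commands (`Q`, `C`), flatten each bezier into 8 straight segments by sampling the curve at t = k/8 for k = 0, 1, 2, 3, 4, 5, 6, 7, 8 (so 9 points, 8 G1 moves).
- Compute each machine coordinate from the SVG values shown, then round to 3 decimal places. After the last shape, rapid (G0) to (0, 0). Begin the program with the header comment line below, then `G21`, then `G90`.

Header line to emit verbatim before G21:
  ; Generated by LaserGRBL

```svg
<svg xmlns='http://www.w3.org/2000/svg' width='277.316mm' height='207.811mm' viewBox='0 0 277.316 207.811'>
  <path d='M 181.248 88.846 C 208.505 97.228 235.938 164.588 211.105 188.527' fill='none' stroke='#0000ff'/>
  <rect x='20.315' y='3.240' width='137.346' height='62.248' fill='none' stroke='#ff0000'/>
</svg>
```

; Generated by LaserGRBL
G21
G90
G0 X181.248 Y118.965
M3 S215
G1 X191.375 Y113.257 F2673
G1 X200.904 Y103.220
G1 X209.221 Y90.054
G1 X215.710 Y74.958
G1 X219.758 Y59.134
G1 X220.749 Y43.780
G1 X218.070 Y30.096
G1 X211.105 Y19.284
M5
G0 X20.315 Y204.571
M3 S492
G1 X157.661 Y204.571 F1732
G1 X157.661 Y142.323
G1 X20.315 Y142.323
G1 X20.315 Y204.571
M5
G0 X0.000 Y0.000

1 u = 1 mm; y_m = 207.811 − y.

[1] `<path>` cubic bezier, #0000ff→engrave S215 F2673: (181.248,118.965) → (191.375,113.257) → (200.904,103.220) → (209.221,90.054) → (215.710,74.958) → (219.758,59.134) → (220.749,43.780) → (218.070,30.096) → (211.105,19.284)

[2] `<rect>` rectangle, #ff0000→score S492 F1732: (20.315,204.571) → (157.661,204.571) → (157.661,142.323) → (20.315,142.323) → (20.315,204.571) (closed)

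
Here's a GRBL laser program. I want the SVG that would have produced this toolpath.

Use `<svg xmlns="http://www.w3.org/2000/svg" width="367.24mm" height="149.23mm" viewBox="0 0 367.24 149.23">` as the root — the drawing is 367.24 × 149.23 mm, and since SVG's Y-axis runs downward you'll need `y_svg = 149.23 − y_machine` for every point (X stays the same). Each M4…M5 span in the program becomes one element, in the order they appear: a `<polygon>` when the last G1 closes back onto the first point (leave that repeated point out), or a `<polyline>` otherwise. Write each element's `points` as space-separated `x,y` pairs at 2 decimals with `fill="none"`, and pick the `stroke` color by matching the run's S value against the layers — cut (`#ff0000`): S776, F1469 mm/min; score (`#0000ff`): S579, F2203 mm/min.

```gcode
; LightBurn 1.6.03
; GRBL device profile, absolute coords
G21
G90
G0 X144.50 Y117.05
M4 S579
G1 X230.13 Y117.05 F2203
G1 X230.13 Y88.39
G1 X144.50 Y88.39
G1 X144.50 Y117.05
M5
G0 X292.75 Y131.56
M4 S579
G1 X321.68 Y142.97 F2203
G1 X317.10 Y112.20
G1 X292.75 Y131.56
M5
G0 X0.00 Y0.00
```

Each laser-on run becomes one SVG element. Flip Y back into SVG space with y_svg = 149.23 − y_machine. Every run uses S579, so all elements get stroke `#0000ff` (score).

Run 1: The run returns to its start, so emit a `<polygon>` with points (Y-flipped): 144.50,32.18 230.13,32.18 230.13,60.84 144.50,60.84.

Run 2: The run returns to its start, so emit a `<polygon>` with points (Y-flipped): 292.75,17.67 321.68,6.26 317.10,37.03.

<svg xmlns="http://www.w3.org/2000/svg" width="367.24mm" height="149.23mm" viewBox="0 0 367.24 149.23">
  <polygon points="144.50,32.18 230.13,32.18 230.13,60.84 144.50,60.84" fill="none" stroke="#0000ff"/>
  <polygon points="292.75,17.67 321.68,6.26 317.10,37.03" fill="none" stroke="#0000ff"/>
</svg>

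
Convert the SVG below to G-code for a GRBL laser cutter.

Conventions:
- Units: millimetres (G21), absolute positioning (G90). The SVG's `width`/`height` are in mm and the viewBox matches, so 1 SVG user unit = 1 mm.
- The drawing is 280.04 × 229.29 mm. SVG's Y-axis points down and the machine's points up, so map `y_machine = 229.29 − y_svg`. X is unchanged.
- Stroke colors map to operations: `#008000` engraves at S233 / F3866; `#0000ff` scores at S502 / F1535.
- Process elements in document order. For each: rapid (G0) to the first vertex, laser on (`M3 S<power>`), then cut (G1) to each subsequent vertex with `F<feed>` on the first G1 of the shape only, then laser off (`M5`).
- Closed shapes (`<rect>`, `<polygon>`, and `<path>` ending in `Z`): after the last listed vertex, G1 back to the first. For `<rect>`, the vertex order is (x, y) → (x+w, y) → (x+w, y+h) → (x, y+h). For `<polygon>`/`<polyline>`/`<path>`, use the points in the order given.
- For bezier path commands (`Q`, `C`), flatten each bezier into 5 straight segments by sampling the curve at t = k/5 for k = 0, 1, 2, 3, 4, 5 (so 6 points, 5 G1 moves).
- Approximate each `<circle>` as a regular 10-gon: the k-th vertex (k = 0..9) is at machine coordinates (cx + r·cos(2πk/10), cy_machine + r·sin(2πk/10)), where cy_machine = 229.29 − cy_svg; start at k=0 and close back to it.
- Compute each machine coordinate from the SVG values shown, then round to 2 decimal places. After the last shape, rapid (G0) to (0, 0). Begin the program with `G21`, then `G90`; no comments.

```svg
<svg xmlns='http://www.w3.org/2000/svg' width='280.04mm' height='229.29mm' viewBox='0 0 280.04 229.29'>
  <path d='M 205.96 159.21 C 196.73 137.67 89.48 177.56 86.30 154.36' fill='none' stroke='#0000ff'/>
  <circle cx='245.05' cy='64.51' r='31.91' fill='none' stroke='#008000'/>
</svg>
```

Since the viewBox matches the mm dimensions, user units are millimetres directly. The only transform is the Y-flip y_m = 229.29 − y_svg.

Shape 1 is a cubic bezier drawn with `<path>`. Its stroke #0000ff means score at S502, F1535. After flipping Y the toolpath is (205.96,70.08) → (190.28,76.63) → (160.77,74.41) → (127.14,69.40) → (99.08,67.58) → (86.30,74.93).

Shape 2 is a circle drawn with `<circle>`. Its stroke #008000 means engrave at S233, F3866. After flipping Y the toolpath is (276.96,164.78) → (270.87,183.54) → (254.91,195.13) → (235.19,195.13) → (219.23,183.54) → (213.14,164.78) → (219.23,146.02) → (235.19,134.43) → (254.91,134.43) → (270.87,146.02) → (276.96,164.78), returning to the start.

G21
G90
G0 X205.96 Y70.08
M3 S502
G1 X190.28 Y76.63 F1535
G1 X160.77 Y74.41
G1 X127.14 Y69.40
G1 X99.08 Y67.58
G1 X86.30 Y74.93
M5
G0 X276.96 Y164.78
M3 S233
G1 X270.87 Y183.54 F3866
G1 X254.91 Y195.13
G1 X235.19 Y195.13
G1 X219.23 Y183.54
G1 X213.14 Y164.78
G1 X219.23 Y146.02
G1 X235.19 Y134.43
G1 X254.91 Y134.43
G1 X270.87 Y146.02
G1 X276.96 Y164.78
M5
G0 X0.00 Y0.00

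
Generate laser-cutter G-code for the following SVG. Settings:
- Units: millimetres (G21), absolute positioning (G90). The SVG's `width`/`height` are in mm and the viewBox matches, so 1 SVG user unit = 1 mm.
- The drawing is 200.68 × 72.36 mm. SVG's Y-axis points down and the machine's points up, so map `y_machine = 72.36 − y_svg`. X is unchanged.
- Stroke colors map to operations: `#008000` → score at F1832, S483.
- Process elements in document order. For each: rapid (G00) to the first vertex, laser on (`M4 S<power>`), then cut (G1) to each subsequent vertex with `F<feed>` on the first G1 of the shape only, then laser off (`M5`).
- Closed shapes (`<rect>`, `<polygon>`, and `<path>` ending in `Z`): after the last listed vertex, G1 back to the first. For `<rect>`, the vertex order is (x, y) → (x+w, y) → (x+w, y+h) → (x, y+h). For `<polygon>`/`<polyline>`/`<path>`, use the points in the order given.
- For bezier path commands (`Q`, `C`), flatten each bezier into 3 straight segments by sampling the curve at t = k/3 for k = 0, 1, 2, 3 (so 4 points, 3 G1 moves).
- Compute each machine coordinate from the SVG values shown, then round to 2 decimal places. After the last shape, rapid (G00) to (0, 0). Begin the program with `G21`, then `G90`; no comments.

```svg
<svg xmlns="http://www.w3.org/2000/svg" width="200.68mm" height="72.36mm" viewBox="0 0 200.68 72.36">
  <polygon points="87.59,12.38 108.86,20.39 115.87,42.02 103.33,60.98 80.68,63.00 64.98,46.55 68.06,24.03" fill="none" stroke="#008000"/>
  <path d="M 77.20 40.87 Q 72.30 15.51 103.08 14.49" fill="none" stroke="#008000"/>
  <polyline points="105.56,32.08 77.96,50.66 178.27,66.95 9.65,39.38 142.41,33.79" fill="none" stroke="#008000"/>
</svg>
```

1 u = 1 mm; y_m = 72.36 − y.

[1] `<polygon>` regular polygon, #008000→score S483 F1832: (87.59,59.98) → (108.86,51.97) → (115.87,30.34) → (103.33,11.38) → (80.68,9.36) → (64.98,25.81) → (68.06,48.33) → (87.59,59.98) (closed)

[2] `<path>` quadratic bezier, #008000→score S483 F1832: (77.20,31.49) → (77.90,45.69) → (86.52,54.49) → (103.08,57.87)

[3] `<polyline>` open polyline, #008000→score S483 F1832: (105.56,40.28) → (77.96,21.70) → (178.27,5.41) → (9.65,32.98) → (142.41,38.57)

G21
G90
G00 X87.59 Y59.98
M4 S483
G1 X108.86 Y51.97 F1832
G1 X115.87 Y30.34
G1 X103.33 Y11.38
G1 X80.68 Y9.36
G1 X64.98 Y25.81
G1 X68.06 Y48.33
G1 X87.59 Y59.98
M5
G00 X77.20 Y31.49
M4 S483
G1 X77.90 Y45.69 F1832
G1 X86.52 Y54.49
G1 X103.08 Y57.87
M5
G00 X105.56 Y40.28
M4 S483
G1 X77.96 Y21.70 F1832
G1 X178.27 Y5.41
G1 X9.65 Y32.98
G1 X142.41 Y38.57
M5
G00 X0.00 Y0.00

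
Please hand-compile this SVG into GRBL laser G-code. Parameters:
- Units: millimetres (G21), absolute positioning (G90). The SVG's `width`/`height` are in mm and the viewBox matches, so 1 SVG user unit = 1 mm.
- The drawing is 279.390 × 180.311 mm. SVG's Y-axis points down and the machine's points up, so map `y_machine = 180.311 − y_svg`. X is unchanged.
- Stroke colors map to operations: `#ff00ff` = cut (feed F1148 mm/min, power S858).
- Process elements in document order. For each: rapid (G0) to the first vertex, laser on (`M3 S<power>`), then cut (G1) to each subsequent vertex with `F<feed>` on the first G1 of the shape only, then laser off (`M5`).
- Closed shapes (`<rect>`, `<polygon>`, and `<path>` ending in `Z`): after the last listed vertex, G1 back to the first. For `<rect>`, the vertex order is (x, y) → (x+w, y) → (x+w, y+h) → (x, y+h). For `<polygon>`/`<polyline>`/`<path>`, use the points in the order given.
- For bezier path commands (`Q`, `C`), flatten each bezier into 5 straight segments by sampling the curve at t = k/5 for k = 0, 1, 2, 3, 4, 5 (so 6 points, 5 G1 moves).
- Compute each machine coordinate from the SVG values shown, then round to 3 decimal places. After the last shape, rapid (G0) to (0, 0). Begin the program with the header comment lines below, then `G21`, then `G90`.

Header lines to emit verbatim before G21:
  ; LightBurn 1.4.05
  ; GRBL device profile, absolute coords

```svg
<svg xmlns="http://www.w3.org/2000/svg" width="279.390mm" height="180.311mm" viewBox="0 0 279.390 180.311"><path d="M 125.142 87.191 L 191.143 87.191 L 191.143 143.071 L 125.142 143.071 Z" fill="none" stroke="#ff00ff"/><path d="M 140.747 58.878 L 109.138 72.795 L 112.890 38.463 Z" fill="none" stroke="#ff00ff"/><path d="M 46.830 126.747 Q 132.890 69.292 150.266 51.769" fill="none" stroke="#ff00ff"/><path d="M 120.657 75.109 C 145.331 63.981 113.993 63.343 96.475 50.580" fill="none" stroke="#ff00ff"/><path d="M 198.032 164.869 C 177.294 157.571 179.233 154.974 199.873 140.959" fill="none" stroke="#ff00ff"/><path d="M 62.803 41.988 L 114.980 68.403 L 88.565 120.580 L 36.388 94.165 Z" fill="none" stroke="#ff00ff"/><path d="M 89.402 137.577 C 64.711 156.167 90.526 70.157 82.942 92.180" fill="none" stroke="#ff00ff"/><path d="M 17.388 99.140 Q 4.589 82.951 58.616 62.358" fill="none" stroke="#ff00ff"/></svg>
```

; LightBurn 1.4.05
; GRBL device profile, absolute coords
G21
G90
G0 X125.142 Y93.120
M3 S858
G1 X191.143 Y93.120 F1148
G1 X191.143 Y37.240
G1 X125.142 Y37.240
G1 X125.142 Y93.120
M5
G0 X140.747 Y121.433
M3 S858
G1 X109.138 Y107.516 F1148
G1 X112.890 Y141.848
G1 X140.747 Y121.433
M5
G0 X46.830 Y53.564
M3 S858
G1 X78.507 Y74.949 F1148
G1 X104.689 Y93.139
G1 X125.376 Y108.134
G1 X140.568 Y119.936
G1 X150.266 Y128.542
M5
G0 X120.657 Y105.202
M3 S858
G1 X129.299 Y110.801 F1148
G1 X127.849 Y114.968
G1 X119.661 Y118.788
G1 X108.086 Y123.347
G1 X96.475 Y129.731
M5
G0 X198.032 Y15.442
M3 S858
G1 X188.279 Y19.386 F1148
G1 X183.777 Y22.975
G1 X184.336 Y26.983
G1 X189.765 Y32.184
G1 X199.873 Y39.352
M5
G0 X62.803 Y138.323
M3 S858
G1 X114.980 Y111.908 F1148
G1 X88.565 Y59.731
G1 X36.388 Y86.146
G1 X62.803 Y138.323
M5
G0 X89.402 Y42.734
M3 S858
G1 X79.977 Y42.431 F1148
G1 X78.646 Y57.025
G1 X81.381 Y76.311
G1 X84.156 Y90.082
G1 X82.942 Y88.131
M5
G0 X17.388 Y81.171
M3 S858
G1 X14.941 Y87.823 F1148
G1 X17.841 Y94.827
G1 X26.087 Y102.183
G1 X39.678 Y109.892
G1 X58.616 Y117.953
M5
G0 X0.000 Y0.000

1 u = 1 mm; y_m = 180.311 − y.

[1] `<path>` rectangle, #ff00ff→cut S858 F1148: (125.142,93.120) → (191.143,93.120) → (191.143,37.240) → (125.142,37.240) → (125.142,93.120) (closed)

[2] `<path>` regular polygon, #ff00ff→cut S858 F1148: (140.747,121.433) → (109.138,107.516) → (112.890,141.848) → (140.747,121.433) (closed)

[3] `<path>` quadratic bezier, #ff00ff→cut S858 F1148: (46.830,53.564) → (78.507,74.949) → (104.689,93.139) → (125.376,108.134) → (140.568,119.936) → (150.266,128.542)

[4] `<path>` cubic bezier, #ff00ff→cut S858 F1148: (120.657,105.202) → (129.299,110.801) → (127.849,114.968) → (119.661,118.788) → (108.086,123.347) → (96.475,129.731)

[5] `<path>` cubic bezier, #ff00ff→cut S858 F1148: (198.032,15.442) → (188.279,19.386) → (183.777,22.975) → (184.336,26.983) → (189.765,32.184) → (199.873,39.352)

[6] `<path>` regular polygon, #ff00ff→cut S858 F1148: (62.803,138.323) → (114.980,111.908) → (88.565,59.731) → (36.388,86.146) → (62.803,138.323) (closed)

[7] `<path>` cubic bezier, #ff00ff→cut S858 F1148: (89.402,42.734) → (79.977,42.431) → (78.646,57.025) → (81.381,76.311) → (84.156,90.082) → (82.942,88.131)

[8] `<path>` quadratic bezier, #ff00ff→cut S858 F1148: (17.388,81.171) → (14.941,87.823) → (17.841,94.827) → (26.087,102.183) → (39.678,109.892) → (58.616,117.953)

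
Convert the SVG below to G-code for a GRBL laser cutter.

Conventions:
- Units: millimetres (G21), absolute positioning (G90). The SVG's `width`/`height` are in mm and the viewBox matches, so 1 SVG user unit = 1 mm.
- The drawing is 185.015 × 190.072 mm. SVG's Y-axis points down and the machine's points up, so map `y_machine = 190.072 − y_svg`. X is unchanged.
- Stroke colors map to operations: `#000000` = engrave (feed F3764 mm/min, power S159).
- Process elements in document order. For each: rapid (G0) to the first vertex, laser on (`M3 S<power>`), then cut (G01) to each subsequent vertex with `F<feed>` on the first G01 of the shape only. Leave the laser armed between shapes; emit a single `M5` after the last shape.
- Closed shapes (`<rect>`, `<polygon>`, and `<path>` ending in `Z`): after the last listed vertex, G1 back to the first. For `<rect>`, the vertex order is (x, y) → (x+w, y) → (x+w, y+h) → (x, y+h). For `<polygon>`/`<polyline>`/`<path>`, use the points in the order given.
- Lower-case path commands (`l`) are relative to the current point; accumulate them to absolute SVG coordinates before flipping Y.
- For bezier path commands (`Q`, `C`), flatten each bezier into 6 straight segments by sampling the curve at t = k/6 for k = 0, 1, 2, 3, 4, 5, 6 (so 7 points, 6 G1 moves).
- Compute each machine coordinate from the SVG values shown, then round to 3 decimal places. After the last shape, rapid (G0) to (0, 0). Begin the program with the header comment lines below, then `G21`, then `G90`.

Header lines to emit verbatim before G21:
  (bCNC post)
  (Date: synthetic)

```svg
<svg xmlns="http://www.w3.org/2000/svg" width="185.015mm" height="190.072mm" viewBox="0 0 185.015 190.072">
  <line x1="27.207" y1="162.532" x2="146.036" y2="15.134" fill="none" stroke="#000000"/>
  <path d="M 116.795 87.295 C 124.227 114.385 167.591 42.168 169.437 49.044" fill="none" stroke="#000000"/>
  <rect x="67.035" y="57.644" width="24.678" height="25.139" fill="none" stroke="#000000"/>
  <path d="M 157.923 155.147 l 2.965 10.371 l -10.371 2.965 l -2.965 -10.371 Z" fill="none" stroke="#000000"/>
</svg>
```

1 u = 1 mm; y_m = 190.072 − y.

[1] `<line>` line segment, #000000→engrave S159 F3764: (27.207,27.540) → (146.036,174.938)

[2] `<path>` cubic bezier, #000000→engrave S159 F3764: (116.795,102.777) → (123.147,96.682) → (133.336,102.182) → (145.211,114.322) → (156.620,128.147) → (165.413,138.701) → (169.437,141.028)

[3] `<rect>` rectangle, #000000→engrave S159 F3764: (67.035,132.428) → (91.713,132.428) → (91.713,107.289) → (67.035,107.289) → (67.035,132.428) (closed)

[4] `<path>` regular polygon, #000000→engrave S159 F3764: (157.923,34.925) → (160.888,24.554) → (150.517,21.589) → (147.552,31.960) → (157.923,34.925) (closed)

(bCNC post)
(Date: synthetic)
G21
G90
G0 X27.207 Y27.540
M3 S159
G01 X146.036 Y174.938 F3764
G0 X116.795 Y102.777
M3 S159
G01 X123.147 Y96.682 F3764
G01 X133.336 Y102.182
G01 X145.211 Y114.322
G01 X156.620 Y128.147
G01 X165.413 Y138.701
G01 X169.437 Y141.028
G0 X67.035 Y132.428
M3 S159
G01 X91.713 Y132.428 F3764
G01 X91.713 Y107.289
G01 X67.035 Y107.289
G01 X67.035 Y132.428
G0 X157.923 Y34.925
M3 S159
G01 X160.888 Y24.554 F3764
G01 X150.517 Y21.589
G01 X147.552 Y31.960
G01 X157.923 Y34.925
M5
G0 X0.000 Y0.000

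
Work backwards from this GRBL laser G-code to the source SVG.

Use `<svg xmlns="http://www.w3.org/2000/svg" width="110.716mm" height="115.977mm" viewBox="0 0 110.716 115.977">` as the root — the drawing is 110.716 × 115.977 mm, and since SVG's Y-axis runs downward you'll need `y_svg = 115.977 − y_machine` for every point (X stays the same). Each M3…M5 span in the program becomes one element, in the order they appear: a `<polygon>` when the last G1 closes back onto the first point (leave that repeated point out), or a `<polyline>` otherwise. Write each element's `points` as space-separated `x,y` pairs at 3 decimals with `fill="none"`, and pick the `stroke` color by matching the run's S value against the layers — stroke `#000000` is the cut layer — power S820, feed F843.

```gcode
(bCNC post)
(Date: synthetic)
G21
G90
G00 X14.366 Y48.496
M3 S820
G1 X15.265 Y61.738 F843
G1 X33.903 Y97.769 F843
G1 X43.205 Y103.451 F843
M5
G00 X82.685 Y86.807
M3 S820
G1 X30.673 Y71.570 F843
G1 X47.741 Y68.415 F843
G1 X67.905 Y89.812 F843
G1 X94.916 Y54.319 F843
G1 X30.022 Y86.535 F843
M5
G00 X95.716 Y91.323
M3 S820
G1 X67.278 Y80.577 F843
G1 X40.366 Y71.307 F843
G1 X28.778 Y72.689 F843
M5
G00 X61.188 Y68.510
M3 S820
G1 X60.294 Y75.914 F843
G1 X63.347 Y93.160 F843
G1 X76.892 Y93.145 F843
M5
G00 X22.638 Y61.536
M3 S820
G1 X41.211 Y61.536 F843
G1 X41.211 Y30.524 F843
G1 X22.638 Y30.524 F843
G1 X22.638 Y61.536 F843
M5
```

y_svg = 115.977 − y_m. Every run uses S820, so all elements get stroke `#000000` (cut).

[1] open run; points: 14.366,67.481 15.265,54.239 33.903,18.208 43.205,12.526

[2] open run; points: 82.685,29.170 30.673,44.407 47.741,47.562 67.905,26.165 94.916,61.658 30.022,29.442

[3] open run; points: 95.716,24.654 67.278,35.400 40.366,44.670 28.778,43.288

[4] open run; points: 61.188,47.467 60.294,40.063 63.347,22.817 76.892,22.832

[5] closed run; points: 22.638,54.441 41.211,54.441 41.211,85.453 22.638,85.453

<svg xmlns="http://www.w3.org/2000/svg" width="110.716mm" height="115.977mm" viewBox="0 0 110.716 115.977">
  <polyline points="14.366,67.481 15.265,54.239 33.903,18.208 43.205,12.526" fill="none" stroke="#000000"/>
  <polyline points="82.685,29.170 30.673,44.407 47.741,47.562 67.905,26.165 94.916,61.658 30.022,29.442" fill="none" stroke="#000000"/>
  <polyline points="95.716,24.654 67.278,35.400 40.366,44.670 28.778,43.288" fill="none" stroke="#000000"/>
  <polyline points="61.188,47.467 60.294,40.063 63.347,22.817 76.892,22.832" fill="none" stroke="#000000"/>
  <polygon points="22.638,54.441 41.211,54.441 41.211,85.453 22.638,85.453" fill="none" stroke="#000000"/>
</svg>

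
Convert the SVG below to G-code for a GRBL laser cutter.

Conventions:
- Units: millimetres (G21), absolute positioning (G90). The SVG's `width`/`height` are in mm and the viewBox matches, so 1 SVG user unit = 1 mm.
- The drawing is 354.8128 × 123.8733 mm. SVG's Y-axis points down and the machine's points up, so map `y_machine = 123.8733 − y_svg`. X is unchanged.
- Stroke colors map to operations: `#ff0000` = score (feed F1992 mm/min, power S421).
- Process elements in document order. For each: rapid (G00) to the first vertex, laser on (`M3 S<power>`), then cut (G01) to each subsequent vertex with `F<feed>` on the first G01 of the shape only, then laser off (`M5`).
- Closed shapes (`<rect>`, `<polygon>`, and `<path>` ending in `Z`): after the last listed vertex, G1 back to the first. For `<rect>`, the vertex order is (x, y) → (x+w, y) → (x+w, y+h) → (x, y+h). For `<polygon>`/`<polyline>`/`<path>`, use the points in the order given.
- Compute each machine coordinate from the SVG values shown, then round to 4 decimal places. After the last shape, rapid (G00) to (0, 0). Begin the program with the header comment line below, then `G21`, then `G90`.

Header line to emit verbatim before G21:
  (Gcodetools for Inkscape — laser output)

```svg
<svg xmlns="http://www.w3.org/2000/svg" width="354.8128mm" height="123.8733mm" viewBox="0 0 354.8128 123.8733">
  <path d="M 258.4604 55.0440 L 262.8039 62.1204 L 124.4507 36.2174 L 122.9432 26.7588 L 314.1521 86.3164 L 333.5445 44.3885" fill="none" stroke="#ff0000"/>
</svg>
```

(Gcodetools for Inkscape — laser output)
G21
G90
G00 X258.4604 Y68.8293
M3 S421
G01 X262.8039 Y61.7529 F1992
G01 X124.4507 Y87.6559
G01 X122.9432 Y97.1145
G01 X314.1521 Y37.5569
G01 X333.5445 Y79.4848
M5
G00 X0.0000 Y0.0000

Since the viewBox matches the mm dimensions, user units are millimetres directly. The only transform is the Y-flip y_m = 123.8733 − y_svg.

Shape 1 is a open polyline drawn with `<path>`. Its stroke #ff0000 means score at S421, F1992. After flipping Y the toolpath is (258.4604,68.8293) → (262.8039,61.7529) → (124.4507,87.6559) → (122.9432,97.1145) → (314.1521,37.5569) → (333.5445,79.4848).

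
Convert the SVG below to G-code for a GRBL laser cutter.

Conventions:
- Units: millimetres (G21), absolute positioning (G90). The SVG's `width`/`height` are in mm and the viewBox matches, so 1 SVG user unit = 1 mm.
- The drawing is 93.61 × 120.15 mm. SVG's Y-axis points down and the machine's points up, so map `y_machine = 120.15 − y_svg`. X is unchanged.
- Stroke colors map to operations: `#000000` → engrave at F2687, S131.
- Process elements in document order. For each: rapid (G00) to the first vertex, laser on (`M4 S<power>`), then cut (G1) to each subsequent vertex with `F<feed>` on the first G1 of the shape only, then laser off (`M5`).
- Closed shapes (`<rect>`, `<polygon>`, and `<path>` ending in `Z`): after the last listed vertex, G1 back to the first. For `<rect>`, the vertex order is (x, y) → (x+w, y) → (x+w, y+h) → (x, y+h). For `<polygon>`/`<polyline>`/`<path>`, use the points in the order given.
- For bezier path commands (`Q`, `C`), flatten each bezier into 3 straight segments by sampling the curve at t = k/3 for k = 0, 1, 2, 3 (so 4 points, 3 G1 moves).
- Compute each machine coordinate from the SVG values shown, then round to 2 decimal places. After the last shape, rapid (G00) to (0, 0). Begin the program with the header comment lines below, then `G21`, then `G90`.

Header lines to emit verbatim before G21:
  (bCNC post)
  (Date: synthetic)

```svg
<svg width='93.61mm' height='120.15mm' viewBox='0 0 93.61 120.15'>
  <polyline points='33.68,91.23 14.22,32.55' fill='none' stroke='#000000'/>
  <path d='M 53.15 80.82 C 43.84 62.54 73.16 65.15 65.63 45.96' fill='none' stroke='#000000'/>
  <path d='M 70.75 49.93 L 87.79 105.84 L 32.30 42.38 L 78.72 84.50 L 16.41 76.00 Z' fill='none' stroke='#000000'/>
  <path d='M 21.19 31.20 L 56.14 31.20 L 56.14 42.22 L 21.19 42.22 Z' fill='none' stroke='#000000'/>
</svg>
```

Since the viewBox matches the mm dimensions, user units are millimetres directly. The only transform is the Y-flip y_m = 120.15 − y_svg.

Shape 1 is a line segment drawn with `<polyline>`. Its stroke #000000 means engrave at S131, F2687. After flipping Y the toolpath is (33.68,28.92) → (14.22,87.60).

Shape 2 is a cubic bezier drawn with `<path>`. Its stroke #000000 means engrave at S131, F2687. After flipping Y the toolpath is (53.15,39.33) → (53.92,52.23) → (63.67,60.69) → (65.63,74.19).

Shape 3 is a closed polygon drawn with `<path>`. Its stroke #000000 means engrave at S131, F2687. After flipping Y the toolpath is (70.75,70.22) → (87.79,14.31) → (32.30,77.77) → (78.72,35.65) → (16.41,44.15) → (70.75,70.22), returning to the start.

Shape 4 is a rectangle drawn with `<path>`. Its stroke #000000 means engrave at S131, F2687. After flipping Y the toolpath is (21.19,88.95) → (56.14,88.95) → (56.14,77.93) → (21.19,77.93) → (21.19,88.95), returning to the start.

(bCNC post)
(Date: synthetic)
G21
G90
G00 X33.68 Y28.92
M4 S131
G1 X14.22 Y87.60 F2687
M5
G00 X53.15 Y39.33
M4 S131
G1 X53.92 Y52.23 F2687
G1 X63.67 Y60.69
G1 X65.63 Y74.19
M5
G00 X70.75 Y70.22
M4 S131
G1 X87.79 Y14.31 F2687
G1 X32.30 Y77.77
G1 X78.72 Y35.65
G1 X16.41 Y44.15
G1 X70.75 Y70.22
M5
G00 X21.19 Y88.95
M4 S131
G1 X56.14 Y88.95 F2687
G1 X56.14 Y77.93
G1 X21.19 Y77.93
G1 X21.19 Y88.95
M5
G00 X0.00 Y0.00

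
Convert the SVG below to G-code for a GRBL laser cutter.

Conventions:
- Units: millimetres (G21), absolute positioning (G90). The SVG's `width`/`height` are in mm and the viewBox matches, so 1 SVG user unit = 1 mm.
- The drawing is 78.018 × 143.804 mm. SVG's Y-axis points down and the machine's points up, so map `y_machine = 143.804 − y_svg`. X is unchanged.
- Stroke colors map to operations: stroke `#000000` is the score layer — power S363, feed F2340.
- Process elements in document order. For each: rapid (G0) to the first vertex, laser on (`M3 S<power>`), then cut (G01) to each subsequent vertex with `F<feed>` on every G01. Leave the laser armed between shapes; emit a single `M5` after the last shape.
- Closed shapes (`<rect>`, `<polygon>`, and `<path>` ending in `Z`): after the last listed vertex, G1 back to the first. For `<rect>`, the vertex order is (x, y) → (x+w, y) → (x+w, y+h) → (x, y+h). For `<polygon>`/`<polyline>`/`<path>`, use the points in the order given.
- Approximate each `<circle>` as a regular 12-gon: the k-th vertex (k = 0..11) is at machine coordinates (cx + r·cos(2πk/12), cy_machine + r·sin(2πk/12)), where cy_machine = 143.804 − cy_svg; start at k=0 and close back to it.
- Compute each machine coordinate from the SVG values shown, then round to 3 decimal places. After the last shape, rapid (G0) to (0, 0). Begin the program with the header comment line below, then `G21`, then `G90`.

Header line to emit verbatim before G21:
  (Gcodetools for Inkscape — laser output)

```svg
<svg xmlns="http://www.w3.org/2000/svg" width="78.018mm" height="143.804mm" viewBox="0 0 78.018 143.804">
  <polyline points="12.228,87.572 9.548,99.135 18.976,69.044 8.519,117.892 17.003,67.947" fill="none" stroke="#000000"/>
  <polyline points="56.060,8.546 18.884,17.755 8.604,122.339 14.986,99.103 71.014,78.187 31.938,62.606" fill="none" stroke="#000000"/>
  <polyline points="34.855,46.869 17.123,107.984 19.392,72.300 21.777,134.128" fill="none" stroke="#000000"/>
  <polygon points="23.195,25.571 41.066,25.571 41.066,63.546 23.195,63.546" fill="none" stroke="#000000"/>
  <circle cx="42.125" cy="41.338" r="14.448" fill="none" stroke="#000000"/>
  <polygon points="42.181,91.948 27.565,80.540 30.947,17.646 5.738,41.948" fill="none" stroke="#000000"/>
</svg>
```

1 u = 1 mm; y_m = 143.804 − y.

[1] `<polyline>` open polyline, #000000→score S363 F2340: (12.228,56.232) → (9.548,44.669) → (18.976,74.760) → (8.519,25.912) → (17.003,75.857)

[2] `<polyline>` open polyline, #000000→score S363 F2340: (56.060,135.258) → (18.884,126.049) → (8.604,21.465) → (14.986,44.701) → (71.014,65.617) → (31.938,81.198)

[3] `<polyline>` open polyline, #000000→score S363 F2340: (34.855,96.935) → (17.123,35.820) → (19.392,71.504) → (21.777,9.676)

[4] `<polygon>` rectangle, #000000→score S363 F2340: (23.195,118.233) → (41.066,118.233) → (41.066,80.258) → (23.195,80.258) → (23.195,118.233) (closed)

[5] `<circle>` circle, #000000→score S363 F2340: (56.573,102.466) → (54.637,109.690) → (49.349,114.978) → (42.125,116.914) → (34.901,114.978) → (29.613,109.690) → (27.677,102.466) → (29.613,95.242) → (34.901,89.954) → (42.125,88.018) → (49.349,89.954) → (54.637,95.242) → (56.573,102.466) (closed)

[6] `<polygon>` closed polygon, #000000→score S363 F2340: (42.181,51.856) → (27.565,63.264) → (30.947,126.158) → (5.738,101.856) → (42.181,51.856) (closed)

(Gcodetools for Inkscape — laser output)
G21
G90
G0 X12.228 Y56.232
M3 S363
G01 X9.548 Y44.669 F2340
G01 X18.976 Y74.760 F2340
G01 X8.519 Y25.912 F2340
G01 X17.003 Y75.857 F2340
G0 X56.060 Y135.258
M3 S363
G01 X18.884 Y126.049 F2340
G01 X8.604 Y21.465 F2340
G01 X14.986 Y44.701 F2340
G01 X71.014 Y65.617 F2340
G01 X31.938 Y81.198 F2340
G0 X34.855 Y96.935
M3 S363
G01 X17.123 Y35.820 F2340
G01 X19.392 Y71.504 F2340
G01 X21.777 Y9.676 F2340
G0 X23.195 Y118.233
M3 S363
G01 X41.066 Y118.233 F2340
G01 X41.066 Y80.258 F2340
G01 X23.195 Y80.258 F2340
G01 X23.195 Y118.233 F2340
G0 X56.573 Y102.466
M3 S363
G01 X54.637 Y109.690 F2340
G01 X49.349 Y114.978 F2340
G01 X42.125 Y116.914 F2340
G01 X34.901 Y114.978 F2340
G01 X29.613 Y109.690 F2340
G01 X27.677 Y102.466 F2340
G01 X29.613 Y95.242 F2340
G01 X34.901 Y89.954 F2340
G01 X42.125 Y88.018 F2340
G01 X49.349 Y89.954 F2340
G01 X54.637 Y95.242 F2340
G01 X56.573 Y102.466 F2340
G0 X42.181 Y51.856
M3 S363
G01 X27.565 Y63.264 F2340
G01 X30.947 Y126.158 F2340
G01 X5.738 Y101.856 F2340
G01 X42.181 Y51.856 F2340
M5
G0 X0.000 Y0.000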